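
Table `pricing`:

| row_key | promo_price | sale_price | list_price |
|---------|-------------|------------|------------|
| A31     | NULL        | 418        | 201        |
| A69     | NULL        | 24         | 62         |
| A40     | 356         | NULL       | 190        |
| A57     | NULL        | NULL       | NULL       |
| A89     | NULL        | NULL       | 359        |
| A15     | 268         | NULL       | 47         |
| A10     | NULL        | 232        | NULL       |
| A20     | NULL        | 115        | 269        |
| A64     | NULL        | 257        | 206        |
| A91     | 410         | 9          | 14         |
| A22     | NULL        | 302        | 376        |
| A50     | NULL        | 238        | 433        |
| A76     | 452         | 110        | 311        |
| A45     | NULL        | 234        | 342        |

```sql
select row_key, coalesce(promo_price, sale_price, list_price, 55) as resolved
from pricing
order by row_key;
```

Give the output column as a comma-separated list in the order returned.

232, 268, 115, 302, 418, 356, 234, 238, 55, 257, 24, 452, 359, 410

row_key=A10: promo_price=NULL, sale_price=232 → 232
row_key=A15: promo_price=268 → 268
row_key=A20: promo_price=NULL, sale_price=115 → 115
row_key=A22: promo_price=NULL, sale_price=302 → 302
row_key=A31: promo_price=NULL, sale_price=418 → 418
row_key=A40: promo_price=356 → 356
row_key=A45: promo_price=NULL, sale_price=234 → 234
row_key=A50: promo_price=NULL, sale_price=238 → 238
row_key=A57: promo_price=NULL, sale_price=NULL, list_price=NULL, → literal 55 → 55
row_key=A64: promo_price=NULL, sale_price=257 → 257
row_key=A69: promo_price=NULL, sale_price=24 → 24
row_key=A76: promo_price=452 → 452
row_key=A89: promo_price=NULL, sale_price=NULL, list_price=359 → 359
row_key=A91: promo_price=410 → 410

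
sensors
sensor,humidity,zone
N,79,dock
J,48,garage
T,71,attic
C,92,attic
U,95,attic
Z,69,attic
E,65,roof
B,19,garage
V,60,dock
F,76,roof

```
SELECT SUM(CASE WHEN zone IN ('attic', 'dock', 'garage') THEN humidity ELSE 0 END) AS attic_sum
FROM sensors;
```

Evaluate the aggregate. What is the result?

sensor=N: ✓ → 79
sensor=J: ✓ → 48
sensor=T: ✓ → 71
sensor=C: ✓ → 92
sensor=U: ✓ → 95
sensor=Z: ✓ → 69
sensor=E: ✗
sensor=B: ✓ → 19
sensor=V: ✓ → 60
sensor=F: ✗
attic_sum = 79 + 48 + 71 + 92 + 95 + 69 + 19 + 60 = 533

533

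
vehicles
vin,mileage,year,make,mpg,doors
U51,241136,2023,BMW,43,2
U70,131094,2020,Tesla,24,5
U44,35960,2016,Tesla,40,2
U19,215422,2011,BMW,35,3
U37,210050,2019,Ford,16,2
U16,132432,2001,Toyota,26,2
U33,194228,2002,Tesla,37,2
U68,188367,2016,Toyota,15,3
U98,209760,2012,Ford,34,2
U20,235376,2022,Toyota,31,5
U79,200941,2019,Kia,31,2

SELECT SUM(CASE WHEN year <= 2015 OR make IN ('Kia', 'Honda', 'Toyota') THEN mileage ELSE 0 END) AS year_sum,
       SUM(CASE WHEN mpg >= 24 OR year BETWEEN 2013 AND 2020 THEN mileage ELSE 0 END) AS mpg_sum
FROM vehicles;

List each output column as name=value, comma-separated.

[year_sum: year <= 2015 OR make IN ('Kia', 'Honda', 'Toyota')]
vin=U51: ✗
vin=U70: ✗
vin=U44: ✗
vin=U19: ✓ → 215422
vin=U37: ✗
vin=U16: ✓ → 132432
vin=U33: ✓ → 194228
vin=U68: ✓ → 188367
vin=U98: ✓ → 209760
vin=U20: ✓ → 235376
vin=U79: ✓ → 200941
year_sum = 215422 + 132432 + 194228 + 188367 + 209760 + 235376 + 200941 = 1376526
—
[mpg_sum: mpg >= 24 OR year BETWEEN 2013 AND 2020]
vin=U51: ✓ → 241136
vin=U70: ✓ → 131094
vin=U44: ✓ → 35960
vin=U19: ✓ → 215422
vin=U37: ✓ → 210050
vin=U16: ✓ → 132432
vin=U33: ✓ → 194228
vin=U68: ✓ → 188367
vin=U98: ✓ → 209760
vin=U20: ✓ → 235376
vin=U79: ✓ → 200941
mpg_sum = 241136 + 131094 + 35960 + 215422 + 210050 + 132432 + 194228 + 188367 + 209760 + 235376 + 200941 = 1994766

year_sum=1376526, mpg_sum=1994766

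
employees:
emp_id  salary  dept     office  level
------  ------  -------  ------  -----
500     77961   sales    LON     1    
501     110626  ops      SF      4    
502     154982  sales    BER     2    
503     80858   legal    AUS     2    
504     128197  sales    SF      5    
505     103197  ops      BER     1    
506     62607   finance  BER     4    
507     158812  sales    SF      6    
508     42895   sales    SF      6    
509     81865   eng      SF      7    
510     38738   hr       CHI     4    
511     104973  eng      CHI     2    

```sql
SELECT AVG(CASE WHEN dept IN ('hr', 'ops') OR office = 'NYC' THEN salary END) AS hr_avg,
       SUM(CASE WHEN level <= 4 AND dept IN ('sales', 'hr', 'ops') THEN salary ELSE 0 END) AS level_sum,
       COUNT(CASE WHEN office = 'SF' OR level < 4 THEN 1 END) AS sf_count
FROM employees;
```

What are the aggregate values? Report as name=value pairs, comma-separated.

[hr_avg: dept IN ('hr', 'ops') OR office = 'NYC']
emp_id=500: ✗
emp_id=501: ✓ → 110626
emp_id=502: ✗
emp_id=503: ✗
emp_id=504: ✗
emp_id=505: ✓ → 103197
emp_id=506: ✗
emp_id=507: ✗
emp_id=508: ✗
emp_id=509: ✗
emp_id=510: ✓ → 38738
emp_id=511: ✗
hr_avg = (110626 + 103197 + 38738) / 3 = 84187
—
[level_sum: level <= 4 AND dept IN ('sales', 'hr', 'ops')]
emp_id=500: ✓ → 77961
emp_id=501: ✓ → 110626
emp_id=502: ✓ → 154982
emp_id=503: ✗
emp_id=504: ✗
emp_id=505: ✓ → 103197
emp_id=506: ✗
emp_id=507: ✗
emp_id=508: ✗
emp_id=509: ✗
emp_id=510: ✓ → 38738
emp_id=511: ✗
level_sum = 77961 + 110626 + 154982 + 103197 + 38738 = 485504
—
[sf_count: office = 'SF' OR level < 4]
emp_id=500: ✓ → 1
emp_id=501: ✓ → 1
emp_id=502: ✓ → 1
emp_id=503: ✓ → 1
emp_id=504: ✓ → 1
emp_id=505: ✓ → 1
emp_id=506: ✗
emp_id=507: ✓ → 1
emp_id=508: ✓ → 1
emp_id=509: ✓ → 1
emp_id=510: ✗
emp_id=511: ✓ → 1
sf_count = COUNT(1, 1, 1, 1, 1, 1, 1, 1, 1, 1) = 10

hr_avg=84187, level_sum=485504, sf_count=10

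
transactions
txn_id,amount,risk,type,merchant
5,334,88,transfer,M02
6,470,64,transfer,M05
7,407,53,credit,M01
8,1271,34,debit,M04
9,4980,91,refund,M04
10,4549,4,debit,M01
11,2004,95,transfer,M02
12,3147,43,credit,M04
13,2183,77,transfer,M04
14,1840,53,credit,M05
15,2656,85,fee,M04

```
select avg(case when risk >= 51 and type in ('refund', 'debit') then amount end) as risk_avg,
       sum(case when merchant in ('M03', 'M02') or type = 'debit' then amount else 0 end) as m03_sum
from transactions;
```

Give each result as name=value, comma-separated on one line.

[risk_avg: risk >= 51 and type in ('refund', 'debit')]
txn_id=5: ✗
txn_id=6: ✗
txn_id=7: ✗
txn_id=8: ✗
txn_id=9: ✓ → 4980
txn_id=10: ✗
txn_id=11: ✗
txn_id=12: ✗
txn_id=13: ✗
txn_id=14: ✗
txn_id=15: ✗
risk_avg = 4980
—
[m03_sum: merchant in ('M03', 'M02') or type = 'debit']
txn_id=5: ✓ → 334
txn_id=6: ✗
txn_id=7: ✗
txn_id=8: ✓ → 1271
txn_id=9: ✗
txn_id=10: ✓ → 4549
txn_id=11: ✓ → 2004
txn_id=12: ✗
txn_id=13: ✗
txn_id=14: ✗
txn_id=15: ✗
m03_sum = 334 + 1271 + 4549 + 2004 = 8158

risk_avg=4980, m03_sum=8158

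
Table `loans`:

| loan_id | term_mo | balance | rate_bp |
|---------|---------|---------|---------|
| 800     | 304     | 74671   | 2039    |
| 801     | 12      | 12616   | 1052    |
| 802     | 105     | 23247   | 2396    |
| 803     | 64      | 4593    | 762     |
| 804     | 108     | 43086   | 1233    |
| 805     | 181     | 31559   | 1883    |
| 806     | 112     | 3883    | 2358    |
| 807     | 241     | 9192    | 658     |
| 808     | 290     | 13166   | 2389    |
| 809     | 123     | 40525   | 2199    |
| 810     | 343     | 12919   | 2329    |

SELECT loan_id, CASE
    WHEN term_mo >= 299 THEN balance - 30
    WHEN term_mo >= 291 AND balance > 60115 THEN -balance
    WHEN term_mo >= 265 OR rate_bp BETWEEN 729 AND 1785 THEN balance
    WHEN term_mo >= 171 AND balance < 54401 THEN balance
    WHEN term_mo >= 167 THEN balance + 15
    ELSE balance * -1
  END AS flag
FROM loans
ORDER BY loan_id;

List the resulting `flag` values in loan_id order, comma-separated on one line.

loan_id=800: term_mo >= 299 → 74641
loan_id=801: term_mo >= 265 OR rate_bp BETWEEN 729 AND 1785 → 12616
loan_id=802: ELSE → -23247
loan_id=803: term_mo >= 265 OR rate_bp BETWEEN 729 AND 1785 → 4593
loan_id=804: term_mo >= 265 OR rate_bp BETWEEN 729 AND 1785 → 43086
loan_id=805: term_mo >= 171 AND balance < 54401 → 31559
loan_id=806: ELSE → -3883
loan_id=807: term_mo >= 171 AND balance < 54401 → 9192
loan_id=808: term_mo >= 265 OR rate_bp BETWEEN 729 AND 1785 → 13166
loan_id=809: ELSE → -40525
loan_id=810: term_mo >= 299 → 12889

74641, 12616, -23247, 4593, 43086, 31559, -3883, 9192, 13166, -40525, 12889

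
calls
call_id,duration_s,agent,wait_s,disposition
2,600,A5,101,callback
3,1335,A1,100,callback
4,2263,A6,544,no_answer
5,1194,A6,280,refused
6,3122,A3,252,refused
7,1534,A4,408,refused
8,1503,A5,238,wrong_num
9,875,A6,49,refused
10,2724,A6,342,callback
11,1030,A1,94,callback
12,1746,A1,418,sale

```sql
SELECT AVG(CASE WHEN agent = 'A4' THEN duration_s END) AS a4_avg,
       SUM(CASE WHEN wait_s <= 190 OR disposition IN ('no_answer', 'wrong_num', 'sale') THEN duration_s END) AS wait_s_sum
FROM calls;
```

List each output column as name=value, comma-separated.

a4_avg=1534, wait_s_sum=9352

[a4_avg: agent = 'A4']
call_id=2: ✗
call_id=3: ✗
call_id=4: ✗
call_id=5: ✗
call_id=6: ✗
call_id=7: ✓ → 1534
call_id=8: ✗
call_id=9: ✗
call_id=10: ✗
call_id=11: ✗
call_id=12: ✗
a4_avg = 1534
—
[wait_s_sum: wait_s <= 190 OR disposition IN ('no_answer', 'wrong_num', 'sale')]
call_id=2: ✓ → 600
call_id=3: ✓ → 1335
call_id=4: ✓ → 2263
call_id=5: ✗
call_id=6: ✗
call_id=7: ✗
call_id=8: ✓ → 1503
call_id=9: ✓ → 875
call_id=10: ✗
call_id=11: ✓ → 1030
call_id=12: ✓ → 1746
wait_s_sum = 600 + 1335 + 2263 + 1503 + 875 + 1030 + 1746 = 9352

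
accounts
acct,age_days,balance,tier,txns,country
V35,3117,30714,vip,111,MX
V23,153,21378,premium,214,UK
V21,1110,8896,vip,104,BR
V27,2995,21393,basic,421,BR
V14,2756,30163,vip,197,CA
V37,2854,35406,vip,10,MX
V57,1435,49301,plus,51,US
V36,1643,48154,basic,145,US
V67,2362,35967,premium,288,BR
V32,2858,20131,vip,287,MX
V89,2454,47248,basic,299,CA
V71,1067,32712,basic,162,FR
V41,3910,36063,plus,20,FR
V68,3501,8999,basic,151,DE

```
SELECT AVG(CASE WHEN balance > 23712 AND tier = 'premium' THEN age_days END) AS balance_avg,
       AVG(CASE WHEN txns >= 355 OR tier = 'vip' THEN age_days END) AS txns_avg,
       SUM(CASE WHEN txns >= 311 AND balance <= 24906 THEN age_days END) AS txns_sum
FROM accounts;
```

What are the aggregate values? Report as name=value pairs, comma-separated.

balance_avg=2362, txns_avg=2615, txns_sum=2995

[balance_avg: balance > 23712 AND tier = 'premium']
acct=V35: ✗
acct=V23: ✗
acct=V21: ✗
acct=V27: ✗
acct=V14: ✗
acct=V37: ✗
acct=V57: ✗
acct=V36: ✗
acct=V67: ✓ → 2362
acct=V32: ✗
acct=V89: ✗
acct=V71: ✗
acct=V41: ✗
acct=V68: ✗
balance_avg = 2362
—
[txns_avg: txns >= 355 OR tier = 'vip']
acct=V35: ✓ → 3117
acct=V23: ✗
acct=V21: ✓ → 1110
acct=V27: ✓ → 2995
acct=V14: ✓ → 2756
acct=V37: ✓ → 2854
acct=V57: ✗
acct=V36: ✗
acct=V67: ✗
acct=V32: ✓ → 2858
acct=V89: ✗
acct=V71: ✗
acct=V41: ✗
acct=V68: ✗
txns_avg = (3117 + 1110 + 2995 + 2756 + 2854 + 2858) / 6 = 2615
—
[txns_sum: txns >= 311 AND balance <= 24906]
acct=V35: ✗
acct=V23: ✗
acct=V21: ✗
acct=V27: ✓ → 2995
acct=V14: ✗
acct=V37: ✗
acct=V57: ✗
acct=V36: ✗
acct=V67: ✗
acct=V32: ✗
acct=V89: ✗
acct=V71: ✗
acct=V41: ✗
acct=V68: ✗
txns_sum = 2995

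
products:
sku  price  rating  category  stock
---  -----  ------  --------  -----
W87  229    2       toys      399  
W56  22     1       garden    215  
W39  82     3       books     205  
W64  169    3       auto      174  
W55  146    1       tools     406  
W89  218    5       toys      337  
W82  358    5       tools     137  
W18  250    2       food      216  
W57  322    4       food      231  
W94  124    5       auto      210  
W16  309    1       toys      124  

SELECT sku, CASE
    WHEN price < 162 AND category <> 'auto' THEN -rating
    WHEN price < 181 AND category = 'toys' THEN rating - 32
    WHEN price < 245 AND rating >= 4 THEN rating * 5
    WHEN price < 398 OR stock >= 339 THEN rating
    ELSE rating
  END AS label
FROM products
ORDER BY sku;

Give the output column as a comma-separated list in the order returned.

sku=W16: price < 398 OR stock >= 339 → 1
sku=W18: price < 398 OR stock >= 339 → 2
sku=W39: price < 162 AND category <> 'auto' → -3
sku=W55: price < 162 AND category <> 'auto' → -1
sku=W56: price < 162 AND category <> 'auto' → -1
sku=W57: price < 398 OR stock >= 339 → 4
sku=W64: price < 398 OR stock >= 339 → 3
sku=W82: price < 398 OR stock >= 339 → 5
sku=W87: price < 398 OR stock >= 339 → 2
sku=W89: price < 245 AND rating >= 4 → 25
sku=W94: price < 245 AND rating >= 4 → 25

1, 2, -3, -1, -1, 4, 3, 5, 2, 25, 25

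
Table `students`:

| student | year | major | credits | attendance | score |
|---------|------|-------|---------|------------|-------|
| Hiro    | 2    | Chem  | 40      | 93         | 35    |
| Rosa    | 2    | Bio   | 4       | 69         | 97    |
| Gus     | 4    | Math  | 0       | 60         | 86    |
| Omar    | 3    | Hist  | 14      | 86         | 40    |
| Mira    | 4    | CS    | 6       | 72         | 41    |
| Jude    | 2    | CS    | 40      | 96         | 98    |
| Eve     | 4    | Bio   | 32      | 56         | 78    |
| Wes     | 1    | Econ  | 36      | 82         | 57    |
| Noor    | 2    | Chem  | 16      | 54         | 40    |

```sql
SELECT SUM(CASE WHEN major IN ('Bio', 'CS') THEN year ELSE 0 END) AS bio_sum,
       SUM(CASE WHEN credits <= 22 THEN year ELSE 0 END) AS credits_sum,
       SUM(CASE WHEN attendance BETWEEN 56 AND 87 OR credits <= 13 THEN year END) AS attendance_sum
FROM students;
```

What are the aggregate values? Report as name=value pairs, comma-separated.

bio_sum=12, credits_sum=15, attendance_sum=18

[bio_sum: major IN ('Bio', 'CS')]
student=Hiro: ✗
student=Rosa: ✓ → 2
student=Gus: ✗
student=Omar: ✗
student=Mira: ✓ → 4
student=Jude: ✓ → 2
student=Eve: ✓ → 4
student=Wes: ✗
student=Noor: ✗
bio_sum = 2 + 4 + 2 + 4 = 12
—
[credits_sum: credits <= 22]
student=Hiro: ✗
student=Rosa: ✓ → 2
student=Gus: ✓ → 4
student=Omar: ✓ → 3
student=Mira: ✓ → 4
student=Jude: ✗
student=Eve: ✗
student=Wes: ✗
student=Noor: ✓ → 2
credits_sum = 2 + 4 + 3 + 4 + 2 = 15
—
[attendance_sum: attendance BETWEEN 56 AND 87 OR credits <= 13]
student=Hiro: ✗
student=Rosa: ✓ → 2
student=Gus: ✓ → 4
student=Omar: ✓ → 3
student=Mira: ✓ → 4
student=Jude: ✗
student=Eve: ✓ → 4
student=Wes: ✓ → 1
student=Noor: ✗
attendance_sum = 2 + 4 + 3 + 4 + 4 + 1 = 18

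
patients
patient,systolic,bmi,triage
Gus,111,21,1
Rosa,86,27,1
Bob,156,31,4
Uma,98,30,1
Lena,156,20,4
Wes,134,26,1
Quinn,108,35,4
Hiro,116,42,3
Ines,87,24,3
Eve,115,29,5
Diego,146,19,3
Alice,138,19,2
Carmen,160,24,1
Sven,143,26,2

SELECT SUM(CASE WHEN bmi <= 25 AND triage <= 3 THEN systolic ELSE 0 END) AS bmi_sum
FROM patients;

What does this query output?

patient=Gus: ✓ → 111
patient=Rosa: ✗
patient=Bob: ✗
patient=Uma: ✗
patient=Lena: ✗
patient=Wes: ✗
patient=Quinn: ✗
patient=Hiro: ✗
patient=Ines: ✓ → 87
patient=Eve: ✗
patient=Diego: ✓ → 146
patient=Alice: ✓ → 138
patient=Carmen: ✓ → 160
patient=Sven: ✗
bmi_sum = 111 + 87 + 146 + 138 + 160 = 642

642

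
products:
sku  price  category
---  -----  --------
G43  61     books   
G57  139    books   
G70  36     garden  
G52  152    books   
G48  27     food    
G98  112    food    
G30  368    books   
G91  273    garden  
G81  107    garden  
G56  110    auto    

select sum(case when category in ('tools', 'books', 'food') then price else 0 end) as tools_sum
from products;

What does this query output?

859

sku=G43: ✓ → 61
sku=G57: ✓ → 139
sku=G70: ✗
sku=G52: ✓ → 152
sku=G48: ✓ → 27
sku=G98: ✓ → 112
sku=G30: ✓ → 368
sku=G91: ✗
sku=G81: ✗
sku=G56: ✗
tools_sum = 61 + 139 + 152 + 27 + 112 + 368 = 859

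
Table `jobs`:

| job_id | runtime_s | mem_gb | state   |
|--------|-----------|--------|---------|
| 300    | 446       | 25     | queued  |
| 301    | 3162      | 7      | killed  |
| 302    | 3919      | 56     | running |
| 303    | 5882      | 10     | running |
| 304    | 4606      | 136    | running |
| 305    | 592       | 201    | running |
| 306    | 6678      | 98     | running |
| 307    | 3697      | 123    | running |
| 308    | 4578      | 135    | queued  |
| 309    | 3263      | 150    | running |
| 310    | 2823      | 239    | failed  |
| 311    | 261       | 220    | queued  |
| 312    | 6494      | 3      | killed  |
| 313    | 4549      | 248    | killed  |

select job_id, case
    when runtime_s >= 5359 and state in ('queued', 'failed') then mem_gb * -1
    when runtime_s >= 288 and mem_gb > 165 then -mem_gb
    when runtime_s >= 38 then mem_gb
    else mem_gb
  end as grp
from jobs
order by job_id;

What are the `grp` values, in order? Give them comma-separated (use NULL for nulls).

25, 7, 56, 10, 136, -201, 98, 123, 135, 150, -239, 220, 3, -248

job_id=300: runtime_s >= 38 → 25
job_id=301: runtime_s >= 38 → 7
job_id=302: runtime_s >= 38 → 56
job_id=303: runtime_s >= 38 → 10
job_id=304: runtime_s >= 38 → 136
job_id=305: runtime_s >= 288 and mem_gb > 165 → -201
job_id=306: runtime_s >= 38 → 98
job_id=307: runtime_s >= 38 → 123
job_id=308: runtime_s >= 38 → 135
job_id=309: runtime_s >= 38 → 150
job_id=310: runtime_s >= 288 and mem_gb > 165 → -239
job_id=311: runtime_s >= 38 → 220
job_id=312: runtime_s >= 38 → 3
job_id=313: runtime_s >= 288 and mem_gb > 165 → -248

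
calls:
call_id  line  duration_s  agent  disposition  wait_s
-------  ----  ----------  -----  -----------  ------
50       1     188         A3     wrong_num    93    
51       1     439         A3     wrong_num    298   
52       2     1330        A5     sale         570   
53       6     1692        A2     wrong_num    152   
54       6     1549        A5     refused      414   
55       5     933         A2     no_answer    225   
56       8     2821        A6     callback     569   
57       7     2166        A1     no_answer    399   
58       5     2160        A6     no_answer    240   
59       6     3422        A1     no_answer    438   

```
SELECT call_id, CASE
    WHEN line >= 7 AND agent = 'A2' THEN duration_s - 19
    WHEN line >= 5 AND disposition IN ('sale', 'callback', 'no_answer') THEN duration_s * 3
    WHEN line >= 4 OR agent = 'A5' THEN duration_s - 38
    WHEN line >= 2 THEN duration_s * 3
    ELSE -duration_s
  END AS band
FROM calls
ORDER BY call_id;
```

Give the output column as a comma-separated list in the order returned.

call_id=50: ELSE → -188
call_id=51: ELSE → -439
call_id=52: line >= 4 OR agent = 'A5' → 1292
call_id=53: line >= 4 OR agent = 'A5' → 1654
call_id=54: line >= 4 OR agent = 'A5' → 1511
call_id=55: line >= 5 AND disposition IN ('sale', 'callback', 'no_answer') → 2799
call_id=56: line >= 5 AND disposition IN ('sale', 'callback', 'no_answer') → 8463
call_id=57: line >= 5 AND disposition IN ('sale', 'callback', 'no_answer') → 6498
call_id=58: line >= 5 AND disposition IN ('sale', 'callback', 'no_answer') → 6480
call_id=59: line >= 5 AND disposition IN ('sale', 'callback', 'no_answer') → 10266

-188, -439, 1292, 1654, 1511, 2799, 8463, 6498, 6480, 10266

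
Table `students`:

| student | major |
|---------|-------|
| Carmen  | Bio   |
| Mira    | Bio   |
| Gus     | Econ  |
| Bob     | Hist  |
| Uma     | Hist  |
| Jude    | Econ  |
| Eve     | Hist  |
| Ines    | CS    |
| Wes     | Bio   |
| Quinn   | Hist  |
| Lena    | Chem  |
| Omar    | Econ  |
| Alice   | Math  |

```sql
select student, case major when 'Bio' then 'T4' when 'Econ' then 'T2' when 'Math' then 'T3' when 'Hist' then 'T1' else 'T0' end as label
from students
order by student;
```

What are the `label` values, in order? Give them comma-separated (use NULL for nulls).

student=Alice: major='Math' → T3
student=Bob: major='Hist' → T1
student=Carmen: major='Bio' → T4
student=Eve: major='Hist' → T1
student=Gus: major='Econ' → T2
student=Ines: ELSE → T0
student=Jude: major='Econ' → T2
student=Lena: ELSE → T0
student=Mira: major='Bio' → T4
student=Omar: major='Econ' → T2
student=Quinn: major='Hist' → T1
student=Uma: major='Hist' → T1
student=Wes: major='Bio' → T4

T3, T1, T4, T1, T2, T0, T2, T0, T4, T2, T1, T1, T4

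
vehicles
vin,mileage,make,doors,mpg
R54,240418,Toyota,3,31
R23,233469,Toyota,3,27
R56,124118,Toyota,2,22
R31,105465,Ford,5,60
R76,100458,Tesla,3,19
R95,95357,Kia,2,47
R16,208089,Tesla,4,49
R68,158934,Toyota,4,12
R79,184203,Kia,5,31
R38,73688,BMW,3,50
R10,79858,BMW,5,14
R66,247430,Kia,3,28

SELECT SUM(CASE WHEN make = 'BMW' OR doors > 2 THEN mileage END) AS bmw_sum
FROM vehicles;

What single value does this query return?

vin=R54: ✓ → 240418
vin=R23: ✓ → 233469
vin=R56: ✗
vin=R31: ✓ → 105465
vin=R76: ✓ → 100458
vin=R95: ✗
vin=R16: ✓ → 208089
vin=R68: ✓ → 158934
vin=R79: ✓ → 184203
vin=R38: ✓ → 73688
vin=R10: ✓ → 79858
vin=R66: ✓ → 247430
bmw_sum = 240418 + 233469 + 105465 + 100458 + 208089 + 158934 + 184203 + 73688 + 79858 + 247430 = 1632012

1632012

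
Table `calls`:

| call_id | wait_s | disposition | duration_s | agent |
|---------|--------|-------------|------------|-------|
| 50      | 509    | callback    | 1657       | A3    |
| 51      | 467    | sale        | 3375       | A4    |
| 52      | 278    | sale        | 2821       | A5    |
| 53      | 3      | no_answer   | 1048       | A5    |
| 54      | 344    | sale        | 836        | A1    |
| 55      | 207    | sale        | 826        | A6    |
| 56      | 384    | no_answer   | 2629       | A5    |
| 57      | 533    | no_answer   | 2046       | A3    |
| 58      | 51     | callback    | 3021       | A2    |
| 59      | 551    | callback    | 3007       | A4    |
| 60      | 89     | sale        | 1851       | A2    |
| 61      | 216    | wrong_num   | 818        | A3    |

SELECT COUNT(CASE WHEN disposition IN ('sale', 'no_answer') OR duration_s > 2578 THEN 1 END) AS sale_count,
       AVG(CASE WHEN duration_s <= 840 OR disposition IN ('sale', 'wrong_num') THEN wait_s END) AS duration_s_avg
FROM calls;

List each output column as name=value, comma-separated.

sale_count=10, duration_s_avg=266.8333333333

[sale_count: disposition IN ('sale', 'no_answer') OR duration_s > 2578]
call_id=50: ✗
call_id=51: ✓ → 1
call_id=52: ✓ → 1
call_id=53: ✓ → 1
call_id=54: ✓ → 1
call_id=55: ✓ → 1
call_id=56: ✓ → 1
call_id=57: ✓ → 1
call_id=58: ✓ → 1
call_id=59: ✓ → 1
call_id=60: ✓ → 1
call_id=61: ✗
sale_count = COUNT(1, 1, 1, 1, 1, 1, 1, 1, 1, 1) = 10
—
[duration_s_avg: duration_s <= 840 OR disposition IN ('sale', 'wrong_num')]
call_id=50: ✗
call_id=51: ✓ → 467
call_id=52: ✓ → 278
call_id=53: ✗
call_id=54: ✓ → 344
call_id=55: ✓ → 207
call_id=56: ✗
call_id=57: ✗
call_id=58: ✗
call_id=59: ✗
call_id=60: ✓ → 89
call_id=61: ✓ → 216
duration_s_avg = (467 + 278 + 344 + 207 + 89 + 216) / 6 = 266.8333333333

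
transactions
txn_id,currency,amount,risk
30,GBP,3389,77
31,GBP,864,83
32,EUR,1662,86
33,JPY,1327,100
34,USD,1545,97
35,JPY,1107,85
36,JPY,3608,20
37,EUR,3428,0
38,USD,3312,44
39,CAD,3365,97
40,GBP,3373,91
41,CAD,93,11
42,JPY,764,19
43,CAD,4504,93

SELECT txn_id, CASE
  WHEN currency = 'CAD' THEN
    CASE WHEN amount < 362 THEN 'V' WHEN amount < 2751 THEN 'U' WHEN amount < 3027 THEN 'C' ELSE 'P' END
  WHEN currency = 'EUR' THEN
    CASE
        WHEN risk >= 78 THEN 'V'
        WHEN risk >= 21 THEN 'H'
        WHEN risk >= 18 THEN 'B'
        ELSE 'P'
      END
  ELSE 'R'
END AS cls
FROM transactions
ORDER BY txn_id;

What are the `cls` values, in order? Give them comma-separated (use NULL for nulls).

txn_id=30: currency='GBP' → outer ELSE → R
txn_id=31: currency='GBP' → outer ELSE → R
txn_id=32: currency='EUR' → inner[risk >= 78] → V
txn_id=33: currency='JPY' → outer ELSE → R
txn_id=34: currency='USD' → outer ELSE → R
txn_id=35: currency='JPY' → outer ELSE → R
txn_id=36: currency='JPY' → outer ELSE → R
txn_id=37: currency='EUR' → inner[ELSE] → P
txn_id=38: currency='USD' → outer ELSE → R
txn_id=39: currency='CAD' → inner[ELSE] → P
txn_id=40: currency='GBP' → outer ELSE → R
txn_id=41: currency='CAD' → inner[amount < 362] → V
txn_id=42: currency='JPY' → outer ELSE → R
txn_id=43: currency='CAD' → inner[ELSE] → P

R, R, V, R, R, R, R, P, R, P, R, V, R, P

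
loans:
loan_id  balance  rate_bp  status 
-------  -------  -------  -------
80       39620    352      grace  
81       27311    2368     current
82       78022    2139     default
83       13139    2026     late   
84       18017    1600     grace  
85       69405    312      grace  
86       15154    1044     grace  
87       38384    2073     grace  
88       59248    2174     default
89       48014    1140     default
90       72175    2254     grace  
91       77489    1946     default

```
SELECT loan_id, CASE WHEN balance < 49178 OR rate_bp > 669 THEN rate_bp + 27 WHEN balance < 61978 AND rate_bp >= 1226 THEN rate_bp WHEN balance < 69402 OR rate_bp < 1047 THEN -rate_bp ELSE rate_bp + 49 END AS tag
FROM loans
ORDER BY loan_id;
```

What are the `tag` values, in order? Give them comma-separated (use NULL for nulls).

379, 2395, 2166, 2053, 1627, -312, 1071, 2100, 2201, 1167, 2281, 1973

loan_id=80: balance < 49178 OR rate_bp > 669 → 379
loan_id=81: balance < 49178 OR rate_bp > 669 → 2395
loan_id=82: balance < 49178 OR rate_bp > 669 → 2166
loan_id=83: balance < 49178 OR rate_bp > 669 → 2053
loan_id=84: balance < 49178 OR rate_bp > 669 → 1627
loan_id=85: balance < 69402 OR rate_bp < 1047 → -312
loan_id=86: balance < 49178 OR rate_bp > 669 → 1071
loan_id=87: balance < 49178 OR rate_bp > 669 → 2100
loan_id=88: balance < 49178 OR rate_bp > 669 → 2201
loan_id=89: balance < 49178 OR rate_bp > 669 → 1167
loan_id=90: balance < 49178 OR rate_bp > 669 → 2281
loan_id=91: balance < 49178 OR rate_bp > 669 → 1973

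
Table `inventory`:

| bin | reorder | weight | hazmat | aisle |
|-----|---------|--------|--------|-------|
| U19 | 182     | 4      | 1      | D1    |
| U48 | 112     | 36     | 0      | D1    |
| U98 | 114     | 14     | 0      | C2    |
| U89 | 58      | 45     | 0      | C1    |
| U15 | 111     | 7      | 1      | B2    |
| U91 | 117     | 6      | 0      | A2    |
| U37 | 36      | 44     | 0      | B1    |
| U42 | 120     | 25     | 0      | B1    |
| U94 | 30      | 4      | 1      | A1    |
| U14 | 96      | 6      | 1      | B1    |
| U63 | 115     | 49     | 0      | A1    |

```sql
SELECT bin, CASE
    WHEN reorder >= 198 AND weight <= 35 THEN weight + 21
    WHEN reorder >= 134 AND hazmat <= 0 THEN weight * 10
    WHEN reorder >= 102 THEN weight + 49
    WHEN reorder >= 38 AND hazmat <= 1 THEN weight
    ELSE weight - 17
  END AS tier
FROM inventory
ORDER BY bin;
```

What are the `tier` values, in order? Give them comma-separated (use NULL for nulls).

bin=U14: reorder >= 38 AND hazmat <= 1 → 6
bin=U15: reorder >= 102 → 56
bin=U19: reorder >= 102 → 53
bin=U37: ELSE → 27
bin=U42: reorder >= 102 → 74
bin=U48: reorder >= 102 → 85
bin=U63: reorder >= 102 → 98
bin=U89: reorder >= 38 AND hazmat <= 1 → 45
bin=U91: reorder >= 102 → 55
bin=U94: ELSE → -13
bin=U98: reorder >= 102 → 63

6, 56, 53, 27, 74, 85, 98, 45, 55, -13, 63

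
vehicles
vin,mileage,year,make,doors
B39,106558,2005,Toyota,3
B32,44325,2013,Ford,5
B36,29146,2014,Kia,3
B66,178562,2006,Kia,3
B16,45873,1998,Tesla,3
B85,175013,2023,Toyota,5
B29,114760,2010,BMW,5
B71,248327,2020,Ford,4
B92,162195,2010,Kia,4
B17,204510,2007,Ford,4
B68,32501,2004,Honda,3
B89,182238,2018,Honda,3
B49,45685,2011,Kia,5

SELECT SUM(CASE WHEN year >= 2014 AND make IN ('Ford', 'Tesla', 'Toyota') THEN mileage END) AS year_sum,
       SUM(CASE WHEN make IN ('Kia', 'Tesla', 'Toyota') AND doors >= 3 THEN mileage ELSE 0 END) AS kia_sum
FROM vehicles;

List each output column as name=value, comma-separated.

year_sum=423340, kia_sum=743032

[year_sum: year >= 2014 AND make IN ('Ford', 'Tesla', 'Toyota')]
vin=B39: ✗
vin=B32: ✗
vin=B36: ✗
vin=B66: ✗
vin=B16: ✗
vin=B85: ✓ → 175013
vin=B29: ✗
vin=B71: ✓ → 248327
vin=B92: ✗
vin=B17: ✗
vin=B68: ✗
vin=B89: ✗
vin=B49: ✗
year_sum = 175013 + 248327 = 423340
—
[kia_sum: make IN ('Kia', 'Tesla', 'Toyota') AND doors >= 3]
vin=B39: ✓ → 106558
vin=B32: ✗
vin=B36: ✓ → 29146
vin=B66: ✓ → 178562
vin=B16: ✓ → 45873
vin=B85: ✓ → 175013
vin=B29: ✗
vin=B71: ✗
vin=B92: ✓ → 162195
vin=B17: ✗
vin=B68: ✗
vin=B89: ✗
vin=B49: ✓ → 45685
kia_sum = 106558 + 29146 + 178562 + 45873 + 175013 + 162195 + 45685 = 743032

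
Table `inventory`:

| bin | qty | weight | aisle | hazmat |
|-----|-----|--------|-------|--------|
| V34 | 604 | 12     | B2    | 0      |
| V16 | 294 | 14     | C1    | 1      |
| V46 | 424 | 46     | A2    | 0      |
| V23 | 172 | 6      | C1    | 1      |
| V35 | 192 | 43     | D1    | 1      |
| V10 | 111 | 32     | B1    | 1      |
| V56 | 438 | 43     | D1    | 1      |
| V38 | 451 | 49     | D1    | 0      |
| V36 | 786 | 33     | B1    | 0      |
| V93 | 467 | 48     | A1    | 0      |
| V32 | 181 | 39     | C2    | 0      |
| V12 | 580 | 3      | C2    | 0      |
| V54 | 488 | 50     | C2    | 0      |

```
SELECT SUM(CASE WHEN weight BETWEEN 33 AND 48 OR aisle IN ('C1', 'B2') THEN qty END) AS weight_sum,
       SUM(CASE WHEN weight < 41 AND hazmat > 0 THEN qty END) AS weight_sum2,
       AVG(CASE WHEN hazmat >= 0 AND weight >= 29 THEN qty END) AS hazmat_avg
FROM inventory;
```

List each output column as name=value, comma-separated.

weight_sum=3558, weight_sum2=577, hazmat_avg=393.1111111111

[weight_sum: weight BETWEEN 33 AND 48 OR aisle IN ('C1', 'B2')]
bin=V34: ✓ → 604
bin=V16: ✓ → 294
bin=V46: ✓ → 424
bin=V23: ✓ → 172
bin=V35: ✓ → 192
bin=V10: ✗
bin=V56: ✓ → 438
bin=V38: ✗
bin=V36: ✓ → 786
bin=V93: ✓ → 467
bin=V32: ✓ → 181
bin=V12: ✗
bin=V54: ✗
weight_sum = 604 + 294 + 424 + 172 + 192 + 438 + 786 + 467 + 181 = 3558
—
[weight_sum2: weight < 41 AND hazmat > 0]
bin=V34: ✗
bin=V16: ✓ → 294
bin=V46: ✗
bin=V23: ✓ → 172
bin=V35: ✗
bin=V10: ✓ → 111
bin=V56: ✗
bin=V38: ✗
bin=V36: ✗
bin=V93: ✗
bin=V32: ✗
bin=V12: ✗
bin=V54: ✗
weight_sum2 = 294 + 172 + 111 = 577
—
[hazmat_avg: hazmat >= 0 AND weight >= 29]
bin=V34: ✗
bin=V16: ✗
bin=V46: ✓ → 424
bin=V23: ✗
bin=V35: ✓ → 192
bin=V10: ✓ → 111
bin=V56: ✓ → 438
bin=V38: ✓ → 451
bin=V36: ✓ → 786
bin=V93: ✓ → 467
bin=V32: ✓ → 181
bin=V12: ✗
bin=V54: ✓ → 488
hazmat_avg = (424 + 192 + 111 + 438 + 451 + 786 + 467 + 181 + 488) / 9 = 393.1111111111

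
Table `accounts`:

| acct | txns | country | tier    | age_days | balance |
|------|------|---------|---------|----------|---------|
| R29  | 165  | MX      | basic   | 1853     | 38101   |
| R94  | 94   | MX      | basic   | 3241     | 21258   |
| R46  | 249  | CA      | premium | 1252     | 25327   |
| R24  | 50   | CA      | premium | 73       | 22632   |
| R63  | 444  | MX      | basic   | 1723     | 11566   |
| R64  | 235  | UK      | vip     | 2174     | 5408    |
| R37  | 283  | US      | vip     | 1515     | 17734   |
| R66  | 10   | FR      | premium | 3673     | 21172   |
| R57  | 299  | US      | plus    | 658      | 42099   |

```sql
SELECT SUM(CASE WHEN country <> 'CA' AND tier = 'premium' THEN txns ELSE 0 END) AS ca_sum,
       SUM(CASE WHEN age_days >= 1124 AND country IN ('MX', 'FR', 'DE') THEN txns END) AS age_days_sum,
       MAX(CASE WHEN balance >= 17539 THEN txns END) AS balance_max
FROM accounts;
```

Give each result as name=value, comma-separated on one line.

[ca_sum: country <> 'CA' AND tier = 'premium']
acct=R29: ✗
acct=R94: ✗
acct=R46: ✗
acct=R24: ✗
acct=R63: ✗
acct=R64: ✗
acct=R37: ✗
acct=R66: ✓ → 10
acct=R57: ✗
ca_sum = 10
—
[age_days_sum: age_days >= 1124 AND country IN ('MX', 'FR', 'DE')]
acct=R29: ✓ → 165
acct=R94: ✓ → 94
acct=R46: ✗
acct=R24: ✗
acct=R63: ✓ → 444
acct=R64: ✗
acct=R37: ✗
acct=R66: ✓ → 10
acct=R57: ✗
age_days_sum = 165 + 94 + 444 + 10 = 713
—
[balance_max: balance >= 17539]
acct=R29: ✓ → 165
acct=R94: ✓ → 94
acct=R46: ✓ → 249
acct=R24: ✓ → 50
acct=R63: ✗
acct=R64: ✗
acct=R37: ✓ → 283
acct=R66: ✓ → 10
acct=R57: ✓ → 299
balance_max = MAX(165, 94, 249, 50, 283, 10, 299) = 299

ca_sum=10, age_days_sum=713, balance_max=299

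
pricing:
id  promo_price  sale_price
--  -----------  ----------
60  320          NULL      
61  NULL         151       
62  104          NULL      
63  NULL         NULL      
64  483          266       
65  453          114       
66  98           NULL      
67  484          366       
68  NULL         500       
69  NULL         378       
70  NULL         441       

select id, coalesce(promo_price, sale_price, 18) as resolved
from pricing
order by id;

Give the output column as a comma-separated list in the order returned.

id=60: promo_price=320 → 320
id=61: promo_price=NULL, sale_price=151 → 151
id=62: promo_price=104 → 104
id=63: promo_price=NULL, sale_price=NULL, → literal 18 → 18
id=64: promo_price=483 → 483
id=65: promo_price=453 → 453
id=66: promo_price=98 → 98
id=67: promo_price=484 → 484
id=68: promo_price=NULL, sale_price=500 → 500
id=69: promo_price=NULL, sale_price=378 → 378
id=70: promo_price=NULL, sale_price=441 → 441

320, 151, 104, 18, 483, 453, 98, 484, 500, 378, 441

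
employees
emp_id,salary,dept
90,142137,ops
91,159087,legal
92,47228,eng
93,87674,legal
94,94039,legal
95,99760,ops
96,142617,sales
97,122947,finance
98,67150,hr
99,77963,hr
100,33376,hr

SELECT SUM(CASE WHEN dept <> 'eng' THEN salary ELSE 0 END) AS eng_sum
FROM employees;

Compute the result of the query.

emp_id=90: ✓ → 142137
emp_id=91: ✓ → 159087
emp_id=92: ✗
emp_id=93: ✓ → 87674
emp_id=94: ✓ → 94039
emp_id=95: ✓ → 99760
emp_id=96: ✓ → 142617
emp_id=97: ✓ → 122947
emp_id=98: ✓ → 67150
emp_id=99: ✓ → 77963
emp_id=100: ✓ → 33376
eng_sum = 142137 + 159087 + 87674 + 94039 + 99760 + 142617 + 122947 + 67150 + 77963 + 33376 = 1026750

1026750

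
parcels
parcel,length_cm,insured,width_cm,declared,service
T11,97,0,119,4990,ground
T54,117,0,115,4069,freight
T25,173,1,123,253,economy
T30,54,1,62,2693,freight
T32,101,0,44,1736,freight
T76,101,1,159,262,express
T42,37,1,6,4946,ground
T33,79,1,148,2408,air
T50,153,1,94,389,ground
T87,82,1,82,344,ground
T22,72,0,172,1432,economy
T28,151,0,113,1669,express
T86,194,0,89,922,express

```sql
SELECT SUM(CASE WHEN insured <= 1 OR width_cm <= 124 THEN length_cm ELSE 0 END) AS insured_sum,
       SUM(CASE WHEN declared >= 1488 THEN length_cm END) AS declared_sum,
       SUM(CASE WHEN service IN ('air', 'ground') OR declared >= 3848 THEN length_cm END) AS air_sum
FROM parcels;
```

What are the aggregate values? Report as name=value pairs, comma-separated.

insured_sum=1411, declared_sum=636, air_sum=565

[insured_sum: insured <= 1 OR width_cm <= 124]
parcel=T11: ✓ → 97
parcel=T54: ✓ → 117
parcel=T25: ✓ → 173
parcel=T30: ✓ → 54
parcel=T32: ✓ → 101
parcel=T76: ✓ → 101
parcel=T42: ✓ → 37
parcel=T33: ✓ → 79
parcel=T50: ✓ → 153
parcel=T87: ✓ → 82
parcel=T22: ✓ → 72
parcel=T28: ✓ → 151
parcel=T86: ✓ → 194
insured_sum = 97 + 117 + 173 + 54 + 101 + 101 + 37 + 79 + 153 + 82 + 72 + 151 + 194 = 1411
—
[declared_sum: declared >= 1488]
parcel=T11: ✓ → 97
parcel=T54: ✓ → 117
parcel=T25: ✗
parcel=T30: ✓ → 54
parcel=T32: ✓ → 101
parcel=T76: ✗
parcel=T42: ✓ → 37
parcel=T33: ✓ → 79
parcel=T50: ✗
parcel=T87: ✗
parcel=T22: ✗
parcel=T28: ✓ → 151
parcel=T86: ✗
declared_sum = 97 + 117 + 54 + 101 + 37 + 79 + 151 = 636
—
[air_sum: service IN ('air', 'ground') OR declared >= 3848]
parcel=T11: ✓ → 97
parcel=T54: ✓ → 117
parcel=T25: ✗
parcel=T30: ✗
parcel=T32: ✗
parcel=T76: ✗
parcel=T42: ✓ → 37
parcel=T33: ✓ → 79
parcel=T50: ✓ → 153
parcel=T87: ✓ → 82
parcel=T22: ✗
parcel=T28: ✗
parcel=T86: ✗
air_sum = 97 + 117 + 37 + 79 + 153 + 82 = 565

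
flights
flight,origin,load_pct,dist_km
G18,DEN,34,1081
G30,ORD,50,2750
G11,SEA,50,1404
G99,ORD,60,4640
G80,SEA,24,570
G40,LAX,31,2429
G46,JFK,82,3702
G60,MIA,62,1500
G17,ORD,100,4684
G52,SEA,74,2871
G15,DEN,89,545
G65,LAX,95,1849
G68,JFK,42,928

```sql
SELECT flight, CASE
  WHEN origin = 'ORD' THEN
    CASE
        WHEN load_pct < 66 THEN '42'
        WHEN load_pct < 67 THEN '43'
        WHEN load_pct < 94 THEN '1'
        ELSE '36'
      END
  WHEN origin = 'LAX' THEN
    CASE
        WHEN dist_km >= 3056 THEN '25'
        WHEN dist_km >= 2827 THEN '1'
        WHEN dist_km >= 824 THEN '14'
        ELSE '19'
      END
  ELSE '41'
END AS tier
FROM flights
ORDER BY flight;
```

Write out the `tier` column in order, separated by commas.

41, 41, 36, 41, 42, 14, 41, 41, 41, 14, 41, 41, 42

flight=G11: origin='SEA' → outer ELSE → 41
flight=G15: origin='DEN' → outer ELSE → 41
flight=G17: origin='ORD' → inner[ELSE] → 36
flight=G18: origin='DEN' → outer ELSE → 41
flight=G30: origin='ORD' → inner[load_pct < 66] → 42
flight=G40: origin='LAX' → inner[dist_km >= 824] → 14
flight=G46: origin='JFK' → outer ELSE → 41
flight=G52: origin='SEA' → outer ELSE → 41
flight=G60: origin='MIA' → outer ELSE → 41
flight=G65: origin='LAX' → inner[dist_km >= 824] → 14
flight=G68: origin='JFK' → outer ELSE → 41
flight=G80: origin='SEA' → outer ELSE → 41
flight=G99: origin='ORD' → inner[load_pct < 66] → 42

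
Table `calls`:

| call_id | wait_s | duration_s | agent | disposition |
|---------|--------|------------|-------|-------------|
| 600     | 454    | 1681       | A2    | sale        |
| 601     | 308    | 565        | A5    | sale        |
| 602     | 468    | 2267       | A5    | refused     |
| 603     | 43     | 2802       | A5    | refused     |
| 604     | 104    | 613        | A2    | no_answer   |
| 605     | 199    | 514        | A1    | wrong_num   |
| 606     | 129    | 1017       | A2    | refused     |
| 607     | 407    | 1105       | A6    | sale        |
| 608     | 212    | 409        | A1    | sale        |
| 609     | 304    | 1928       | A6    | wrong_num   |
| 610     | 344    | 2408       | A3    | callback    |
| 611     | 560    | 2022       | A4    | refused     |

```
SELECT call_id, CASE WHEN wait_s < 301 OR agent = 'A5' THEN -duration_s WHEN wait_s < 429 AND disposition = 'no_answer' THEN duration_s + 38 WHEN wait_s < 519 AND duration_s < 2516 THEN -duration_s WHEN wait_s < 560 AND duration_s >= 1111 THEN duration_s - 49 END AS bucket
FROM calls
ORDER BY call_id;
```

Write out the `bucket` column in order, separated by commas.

-1681, -565, -2267, -2802, -613, -514, -1017, -1105, -409, -1928, -2408, NULL

call_id=600: wait_s < 519 AND duration_s < 2516 → -1681
call_id=601: wait_s < 301 OR agent = 'A5' → -565
call_id=602: wait_s < 301 OR agent = 'A5' → -2267
call_id=603: wait_s < 301 OR agent = 'A5' → -2802
call_id=604: wait_s < 301 OR agent = 'A5' → -613
call_id=605: wait_s < 301 OR agent = 'A5' → -514
call_id=606: wait_s < 301 OR agent = 'A5' → -1017
call_id=607: wait_s < 519 AND duration_s < 2516 → -1105
call_id=608: wait_s < 301 OR agent = 'A5' → -409
call_id=609: wait_s < 519 AND duration_s < 2516 → -1928
call_id=610: wait_s < 519 AND duration_s < 2516 → -2408
call_id=611: (no match → NULL) → NULL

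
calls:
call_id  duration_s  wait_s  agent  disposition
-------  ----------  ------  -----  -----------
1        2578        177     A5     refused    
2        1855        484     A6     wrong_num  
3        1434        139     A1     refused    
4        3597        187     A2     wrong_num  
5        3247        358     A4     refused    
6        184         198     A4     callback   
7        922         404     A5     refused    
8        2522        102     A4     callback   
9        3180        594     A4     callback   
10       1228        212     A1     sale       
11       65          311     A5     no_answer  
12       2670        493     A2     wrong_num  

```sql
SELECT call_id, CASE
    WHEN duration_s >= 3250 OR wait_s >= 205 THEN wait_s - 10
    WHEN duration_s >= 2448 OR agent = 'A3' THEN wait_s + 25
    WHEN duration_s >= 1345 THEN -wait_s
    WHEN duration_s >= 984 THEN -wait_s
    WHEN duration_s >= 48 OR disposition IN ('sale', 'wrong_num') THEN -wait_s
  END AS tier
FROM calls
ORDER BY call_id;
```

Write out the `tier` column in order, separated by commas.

call_id=1: duration_s >= 2448 OR agent = 'A3' → 202
call_id=2: duration_s >= 3250 OR wait_s >= 205 → 474
call_id=3: duration_s >= 1345 → -139
call_id=4: duration_s >= 3250 OR wait_s >= 205 → 177
call_id=5: duration_s >= 3250 OR wait_s >= 205 → 348
call_id=6: duration_s >= 48 OR disposition IN ('sale', 'wrong_num') → -198
call_id=7: duration_s >= 3250 OR wait_s >= 205 → 394
call_id=8: duration_s >= 2448 OR agent = 'A3' → 127
call_id=9: duration_s >= 3250 OR wait_s >= 205 → 584
call_id=10: duration_s >= 3250 OR wait_s >= 205 → 202
call_id=11: duration_s >= 3250 OR wait_s >= 205 → 301
call_id=12: duration_s >= 3250 OR wait_s >= 205 → 483

202, 474, -139, 177, 348, -198, 394, 127, 584, 202, 301, 483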